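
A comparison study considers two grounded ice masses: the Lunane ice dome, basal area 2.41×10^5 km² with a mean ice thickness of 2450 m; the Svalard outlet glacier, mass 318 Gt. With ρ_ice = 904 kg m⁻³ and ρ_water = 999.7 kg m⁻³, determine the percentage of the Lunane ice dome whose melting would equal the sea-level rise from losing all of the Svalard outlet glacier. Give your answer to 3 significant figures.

Equal sea-level rise means equal mass of meltwater, i.e. equal mass of ice lost.
Ice mass of Svalard: 3.180×10^14 kg; ice mass of Lunane: 5.338×10^17 kg.
Fraction required = 3.180×10^14 / 5.338×10^17 = 5.96×10^-4 → 0.0596 %.

≈ 0.0596 %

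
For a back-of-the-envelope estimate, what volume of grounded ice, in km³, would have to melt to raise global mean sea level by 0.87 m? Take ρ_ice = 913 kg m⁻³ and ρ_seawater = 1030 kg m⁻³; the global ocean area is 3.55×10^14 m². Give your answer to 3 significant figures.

Required water volume = Δh × A = 0.87 m × 3.55×10^14 m² = 3.088×10^14 m³ = 3.088×10^5 km³.
Ice volume = water volume × ρ_w/ρ_ice = 3.088×10^5 × 1030/913 = 3.48×10^5 km³.

≈ 3.48×10^5 km³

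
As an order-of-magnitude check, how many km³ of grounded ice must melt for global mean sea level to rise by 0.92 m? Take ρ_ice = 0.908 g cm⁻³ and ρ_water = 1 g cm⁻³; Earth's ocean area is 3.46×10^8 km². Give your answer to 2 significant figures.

≈ 3.5×10^5 km³

Required water volume = Δh × A = 0.92 m × 3.46×10^14 m² = 3.183×10^14 m³ = 3.183×10^5 km³.
Ice volume = water volume × ρ_w/ρ_ice = 3.183×10^5 × 1000/908 = 3.5×10^5 km³.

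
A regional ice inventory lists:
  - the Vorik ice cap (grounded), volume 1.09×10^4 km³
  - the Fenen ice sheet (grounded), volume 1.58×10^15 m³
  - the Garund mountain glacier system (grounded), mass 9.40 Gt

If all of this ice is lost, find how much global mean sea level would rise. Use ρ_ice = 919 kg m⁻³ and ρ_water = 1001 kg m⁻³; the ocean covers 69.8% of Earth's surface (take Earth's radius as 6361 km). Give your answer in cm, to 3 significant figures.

Vorik: 1.09×10^4 km³ × (919/1001) = 1.001×10^4 km³ of water.
Fenen: 1.58×10^15 m³ × (919/1001) = 1.451×10^15 m³ of water.
Garund: 9.40 Gt = 9.400×10^12 kg; dividing by ρ_w = 1001 kg m⁻³ gives 9.391×10^9 m³ of water.
Total added water ≈ 1.461×10^15 m³ over 3.55×10^14 m² → Δh = 4.12 m = 412 cm.

≈ 412 cm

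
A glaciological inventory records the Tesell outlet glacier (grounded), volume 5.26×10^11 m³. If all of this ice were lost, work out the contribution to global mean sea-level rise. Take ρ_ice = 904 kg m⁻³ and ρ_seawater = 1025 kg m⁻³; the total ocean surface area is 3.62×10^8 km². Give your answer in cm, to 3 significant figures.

Tesell: 5.26×10^11 m³ × (904/1025) = 4.639×10^11 m³ of water.
Spread over 3.62×10^14 m² of ocean, Δh = 4.639×10^11 / 3.62×10^14 = 1.28×10^-3 m = 0.128 cm.

≈ 0.128 cm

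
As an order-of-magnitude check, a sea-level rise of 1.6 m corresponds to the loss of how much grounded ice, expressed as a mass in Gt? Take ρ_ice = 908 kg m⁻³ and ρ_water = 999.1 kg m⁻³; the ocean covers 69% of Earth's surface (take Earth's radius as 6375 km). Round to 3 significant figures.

Required water volume = Δh × A = 1.6 m × 3.52×10^14 m² = 5.638×10^14 m³.
ρ_w = 999.1 kg m⁻³, so the mass of water = 5.638×10^14 m³ × 999.1 kg m⁻³ = 5.633×10^17 kg = 5.63×10^5 Gt (and the same mass of ice, by conservation).

≈ 5.63×10^5 Gt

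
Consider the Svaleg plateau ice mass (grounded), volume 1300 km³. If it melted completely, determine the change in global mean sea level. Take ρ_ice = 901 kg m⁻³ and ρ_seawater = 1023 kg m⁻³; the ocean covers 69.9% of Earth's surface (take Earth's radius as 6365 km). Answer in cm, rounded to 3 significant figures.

Svaleg: 1300 km³ × (901/1023) = 1145 km³ of water.
Spread over 3.56×10^14 m² of ocean, Δh = 1.145×10^12 / 3.56×10^14 = 3.22×10^-3 m = 0.322 cm.

≈ 0.322 cm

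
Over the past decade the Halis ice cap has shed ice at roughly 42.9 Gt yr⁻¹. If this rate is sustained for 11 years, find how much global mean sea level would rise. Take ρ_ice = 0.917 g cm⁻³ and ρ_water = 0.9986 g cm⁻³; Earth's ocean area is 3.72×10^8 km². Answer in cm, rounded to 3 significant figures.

≈ 0.127 cm

Total mass lost = 42.9 Gt/yr × 11 yr = 471.9 Gt = 4.719×10^14 kg.
ρ_w = 0.9986 g cm⁻³ = 998.6 kg m⁻³, so water volume = 4.719×10^14 / 998.6 = 4.726×10^11 m³.
Δh = 4.726×10^11 / 3.72×10^14 = 1.27×10^-3 m = 0.127 cm.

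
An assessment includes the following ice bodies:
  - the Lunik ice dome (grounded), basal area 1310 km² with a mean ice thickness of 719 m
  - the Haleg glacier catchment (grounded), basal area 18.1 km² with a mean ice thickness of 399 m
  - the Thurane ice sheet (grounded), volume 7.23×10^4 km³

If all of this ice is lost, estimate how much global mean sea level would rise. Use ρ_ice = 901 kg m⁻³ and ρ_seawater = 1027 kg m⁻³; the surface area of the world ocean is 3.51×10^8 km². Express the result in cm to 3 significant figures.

Lunik: ice volume = 1310 km² × 719 m = 941.9 km³; 941.9 × (901/1027) = 826.3 km³ of water.
Haleg: ice volume = 18.1 km² × 399 m = 7.222 km³; 7.222 × (901/1027) = 6.336 km³ of water.
Thurane: 7.23×10^4 km³ × (901/1027) = 6.343×10^4 km³ of water.
Total added water ≈ 6.426×10^13 m³ over 3.51×10^14 m² → Δh = 0.183 m = 18.3 cm.

≈ 18.3 cm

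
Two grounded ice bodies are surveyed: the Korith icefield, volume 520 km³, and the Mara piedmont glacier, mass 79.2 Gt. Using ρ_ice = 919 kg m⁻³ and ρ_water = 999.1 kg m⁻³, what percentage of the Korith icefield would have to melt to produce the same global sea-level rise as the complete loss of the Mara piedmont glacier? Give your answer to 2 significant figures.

≈ 17 %

Equal sea-level rise means equal mass of meltwater, i.e. equal mass of ice lost.
Ice mass of Mara: 7.920×10^13 kg; ice mass of Korith: 4.779×10^14 kg.
Fraction required = 7.920×10^13 / 4.779×10^14 = 0.166 → 17 %.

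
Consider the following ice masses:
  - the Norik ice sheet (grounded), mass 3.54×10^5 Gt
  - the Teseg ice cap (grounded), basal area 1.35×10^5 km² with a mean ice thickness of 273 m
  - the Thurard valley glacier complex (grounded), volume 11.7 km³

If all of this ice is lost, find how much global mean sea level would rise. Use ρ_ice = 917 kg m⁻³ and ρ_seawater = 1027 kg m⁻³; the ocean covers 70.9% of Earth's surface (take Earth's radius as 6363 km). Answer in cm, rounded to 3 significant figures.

≈ 105 cm

Norik: 3.54×10^5 Gt = 3.540×10^17 kg; dividing by ρ_w = 1027 kg m⁻³ gives 3.447×10^14 m³ of water.
Teseg: ice volume = 1.35×10^5 km² × 273 m = 3.686×10^4 km³; 3.686×10^4 × (917/1027) = 3.291×10^4 km³ of water.
Thurard: 11.7 km³ × (917/1027) = 10.45 km³ of water.
Total added water ≈ 3.776×10^14 m³ over 3.61×10^14 m² → Δh = 1.05 m = 105 cm.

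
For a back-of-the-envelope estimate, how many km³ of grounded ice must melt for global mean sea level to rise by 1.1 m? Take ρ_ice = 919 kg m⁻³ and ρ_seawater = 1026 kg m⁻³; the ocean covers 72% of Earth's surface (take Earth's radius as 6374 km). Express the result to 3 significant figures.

Required water volume = Δh × A = 1.1 m × 3.68×10^14 m² = 4.044×10^14 m³ = 4.044×10^5 km³.
Ice volume = water volume × ρ_w/ρ_ice = 4.044×10^5 × 1026/919 = 4.51×10^5 km³.

≈ 4.51×10^5 km³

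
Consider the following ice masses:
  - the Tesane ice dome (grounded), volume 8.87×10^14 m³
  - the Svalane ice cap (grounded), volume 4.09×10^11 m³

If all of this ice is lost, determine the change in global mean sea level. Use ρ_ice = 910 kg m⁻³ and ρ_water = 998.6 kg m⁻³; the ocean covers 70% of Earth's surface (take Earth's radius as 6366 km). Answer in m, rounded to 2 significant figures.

Tesane: 8.87×10^14 m³ × (910/998.6) = 8.083×10^14 m³ of water.
Svalane: 4.09×10^11 m³ × (910/998.6) = 3.727×10^11 m³ of water.
Total added water ≈ 8.087×10^14 m³ over 3.56×10^14 m² → Δh = 2.27 m.

≈ 2.3 m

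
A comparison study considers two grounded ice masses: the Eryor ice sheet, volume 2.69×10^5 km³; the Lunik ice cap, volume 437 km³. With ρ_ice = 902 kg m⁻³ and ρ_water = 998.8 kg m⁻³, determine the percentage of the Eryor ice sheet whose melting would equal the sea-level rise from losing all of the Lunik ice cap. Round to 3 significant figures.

≈ 0.162 %

Equal sea-level rise means equal mass of meltwater, i.e. equal mass of ice lost.
Ice mass of Lunik: 3.942×10^14 kg; ice mass of Eryor: 2.426×10^17 kg.
Fraction required = 3.942×10^14 / 2.426×10^17 = 1.62×10^-3 → 0.162 %.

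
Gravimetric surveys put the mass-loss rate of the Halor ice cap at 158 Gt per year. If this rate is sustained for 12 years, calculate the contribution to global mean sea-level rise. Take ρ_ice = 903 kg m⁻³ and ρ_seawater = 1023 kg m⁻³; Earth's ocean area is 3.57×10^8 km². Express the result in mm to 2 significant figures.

Total mass lost = 158 Gt/yr × 12 yr = 1896 Gt = 1.896×10^15 kg.
ρ_w = 1023 kg m⁻³, so water volume = 1.896×10^15 / 1023 = 1.853×10^12 m³.
Δh = 1.853×10^12 / 3.57×10^14 = 5.19×10^-3 m = 5.2 mm.

≈ 5.2 mm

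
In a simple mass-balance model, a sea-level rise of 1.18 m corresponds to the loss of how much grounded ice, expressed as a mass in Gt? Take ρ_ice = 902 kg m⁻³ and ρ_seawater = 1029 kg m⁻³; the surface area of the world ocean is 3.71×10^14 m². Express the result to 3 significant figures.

≈ 4.50×10^5 Gt

Required water volume = Δh × A = 1.18 m × 3.71×10^14 m² = 4.378×10^14 m³.
ρ_w = 1029 kg m⁻³, so the mass of water = 4.378×10^14 m³ × 1029 kg m⁻³ = 4.505×10^17 kg = 4.50×10^5 Gt (and the same mass of ice, by conservation).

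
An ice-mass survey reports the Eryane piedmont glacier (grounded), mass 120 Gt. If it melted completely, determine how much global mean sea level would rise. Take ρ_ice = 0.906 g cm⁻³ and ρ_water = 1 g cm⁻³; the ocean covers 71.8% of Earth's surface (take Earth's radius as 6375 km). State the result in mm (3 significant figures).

≈ 0.327 mm

Eryane: 120 Gt = 1.200×10^14 kg; dividing by ρ_w = 1 g cm⁻³ = 1000 kg m⁻³ gives 1.200×10^11 m³ of water.
Spread over 3.67×10^14 m² of ocean, Δh = 1.200×10^11 / 3.67×10^14 = 3.27×10^-4 m = 0.327 mm.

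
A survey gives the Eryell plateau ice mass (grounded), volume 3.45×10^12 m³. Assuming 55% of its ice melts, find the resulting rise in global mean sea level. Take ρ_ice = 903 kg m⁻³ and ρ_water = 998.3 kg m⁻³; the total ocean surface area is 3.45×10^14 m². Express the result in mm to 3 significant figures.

Eryell: 0.55 × 3.45×10^12 m³ × (903/998.3) = 1.716×10^12 m³ of water.
Spread over 3.45×10^14 m² of ocean, Δh = 1.716×10^12 / 3.45×10^14 = 4.97×10^-3 m = 4.97 mm.

≈ 4.97 mm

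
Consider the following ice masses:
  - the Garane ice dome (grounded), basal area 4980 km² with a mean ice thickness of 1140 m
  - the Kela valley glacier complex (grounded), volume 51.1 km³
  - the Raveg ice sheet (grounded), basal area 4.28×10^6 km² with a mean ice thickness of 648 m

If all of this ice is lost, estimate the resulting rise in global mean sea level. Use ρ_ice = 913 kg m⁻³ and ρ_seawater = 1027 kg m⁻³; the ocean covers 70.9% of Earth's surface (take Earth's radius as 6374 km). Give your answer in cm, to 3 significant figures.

Garane: ice volume = 4980 km² × 1140 m = 5677 km³; 5677 × (913/1027) = 5047 km³ of water.
Kela: 51.1 km³ × (913/1027) = 45.43 km³ of water.
Raveg: ice volume = 4.28×10^6 km² × 648 m = 2.773×10^6 km³; 2.773×10^6 × (913/1027) = 2.466×10^6 km³ of water.
Total added water ≈ 2.471×10^15 m³ over 3.62×10^14 m² → Δh = 6.83 m = 683 cm.

≈ 683 cm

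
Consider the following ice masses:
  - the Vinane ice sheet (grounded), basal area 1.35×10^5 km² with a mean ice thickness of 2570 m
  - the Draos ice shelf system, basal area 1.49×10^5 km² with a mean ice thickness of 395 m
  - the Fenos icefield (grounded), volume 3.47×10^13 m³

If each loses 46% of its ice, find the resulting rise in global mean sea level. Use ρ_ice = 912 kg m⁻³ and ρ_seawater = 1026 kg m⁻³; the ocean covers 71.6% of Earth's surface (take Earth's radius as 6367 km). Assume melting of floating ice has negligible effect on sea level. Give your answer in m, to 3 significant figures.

≈ 0.428 m

Vinane: ice volume = 1.35×10^5 km² × 2570 m = 3.470×10^5 km³; 0.46 × 3.470×10^5 × (912/1026) = 1.419×10^5 km³ of water.
The Draos ice shelf system is floating and already displaces its own weight of water, so its melt adds essentially nothing to sea level.
Fenos: 0.46 × 3.47×10^13 m³ × (912/1026) = 1.419×10^13 m³ of water.
Total added water ≈ 1.561×10^14 m³ over 3.65×10^14 m² → Δh = 0.428 m.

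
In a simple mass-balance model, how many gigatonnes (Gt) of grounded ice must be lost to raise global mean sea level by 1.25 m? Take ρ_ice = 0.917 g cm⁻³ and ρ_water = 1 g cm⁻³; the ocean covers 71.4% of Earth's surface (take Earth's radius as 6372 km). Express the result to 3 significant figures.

≈ 4.55×10^5 Gt

Required water volume = Δh × A = 1.25 m × 3.64×10^14 m² = 4.554×10^14 m³.
ρ_w = 1 g cm⁻³ = 1000 kg m⁻³, so the mass of water = 4.554×10^14 m³ × 1000 kg m⁻³ = 4.554×10^17 kg = 4.55×10^5 Gt (and the same mass of ice, by conservation).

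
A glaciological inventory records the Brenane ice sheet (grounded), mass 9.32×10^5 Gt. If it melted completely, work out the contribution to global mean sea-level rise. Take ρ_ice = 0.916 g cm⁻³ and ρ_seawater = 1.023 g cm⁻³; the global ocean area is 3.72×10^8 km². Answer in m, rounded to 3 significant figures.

Brenane: 9.32×10^5 Gt = 9.320×10^17 kg; dividing by ρ_w = 1.023 g cm⁻³ = 1023 kg m⁻³ gives 9.110×10^14 m³ of water.
Spread over 3.72×10^14 m² of ocean, Δh = 9.110×10^14 / 3.72×10^14 = 2.45 m.

≈ 2.45 m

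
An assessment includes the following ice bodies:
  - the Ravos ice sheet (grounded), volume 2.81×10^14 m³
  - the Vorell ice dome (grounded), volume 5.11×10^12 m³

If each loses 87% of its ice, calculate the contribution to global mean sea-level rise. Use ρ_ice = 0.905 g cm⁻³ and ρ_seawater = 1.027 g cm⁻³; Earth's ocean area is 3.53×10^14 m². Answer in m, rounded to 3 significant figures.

≈ 0.621 m

Ravos: 0.87 × 2.81×10^14 m³ × (905/1027) = 2.154×10^14 m³ of water.
Vorell: 0.87 × 5.11×10^12 m³ × (905/1027) = 3.918×10^12 m³ of water.
Total added water ≈ 2.193×10^14 m³ over 3.53×10^14 m² → Δh = 0.621 m.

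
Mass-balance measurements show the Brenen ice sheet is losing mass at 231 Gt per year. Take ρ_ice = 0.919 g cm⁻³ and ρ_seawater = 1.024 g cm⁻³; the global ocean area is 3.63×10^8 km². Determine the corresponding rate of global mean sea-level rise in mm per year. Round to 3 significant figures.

≈ 0.621 mm/yr

ρ_w = 1.024 g cm⁻³ = 1024 kg m⁻³. Annual water volume added = 231 Gt / ρ_w = 2.310×10^14 kg / 1024 kg m⁻³ = 2.256×10^11 m³.
Δh per year = 2.256×10^11 / 3.63×10^14 = 6.21×10^-4 m = 0.621 mm.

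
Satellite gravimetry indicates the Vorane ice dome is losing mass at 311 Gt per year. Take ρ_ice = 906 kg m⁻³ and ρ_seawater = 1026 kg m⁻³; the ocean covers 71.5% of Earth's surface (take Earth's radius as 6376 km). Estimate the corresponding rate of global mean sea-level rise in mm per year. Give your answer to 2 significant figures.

ρ_w = 1026 kg m⁻³. Annual water volume added = 311 Gt / ρ_w = 3.110×10^14 kg / 1026 kg m⁻³ = 3.031×10^11 m³.
Δh per year = 3.031×10^11 / 3.65×10^14 = 8.30×10^-4 m = 0.83 mm.

≈ 0.83 mm/yr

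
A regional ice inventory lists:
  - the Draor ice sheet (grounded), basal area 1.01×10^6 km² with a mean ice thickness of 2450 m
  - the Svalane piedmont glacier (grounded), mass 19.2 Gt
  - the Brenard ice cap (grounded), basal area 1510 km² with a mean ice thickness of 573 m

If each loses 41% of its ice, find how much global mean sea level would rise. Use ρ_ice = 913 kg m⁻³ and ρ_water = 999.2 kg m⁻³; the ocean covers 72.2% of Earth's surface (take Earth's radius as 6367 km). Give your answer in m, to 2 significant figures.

≈ 2.5 m

Draor: ice volume = 1.01×10^6 km² × 2450 m = 2.474×10^6 km³; 0.41 × 2.474×10^6 × (913/999.2) = 9.270×10^5 km³ of water.
Svalane: 0.41 × 19.2 Gt = 7.872×10^12 kg; dividing by ρ_w = 999.2 kg m⁻³ gives 7.878×10^9 m³ of water.
Brenard: ice volume = 1510 km² × 573 m = 865.2 km³; 0.41 × 865.2 × (913/999.2) = 324.1 km³ of water.
Total added water ≈ 9.274×10^14 m³ over 3.68×10^14 m² → Δh = 2.52 m.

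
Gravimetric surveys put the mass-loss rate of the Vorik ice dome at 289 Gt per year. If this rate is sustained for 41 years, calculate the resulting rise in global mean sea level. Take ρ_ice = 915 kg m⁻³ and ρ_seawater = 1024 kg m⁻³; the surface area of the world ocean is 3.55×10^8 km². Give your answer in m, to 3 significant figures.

≈ 0.0326 m

Total mass lost = 289 Gt/yr × 41 yr = 1.185×10^4 Gt = 1.185×10^16 kg.
ρ_w = 1024 kg m⁻³, so water volume = 1.185×10^16 / 1024 = 1.157×10^13 m³.
Δh = 1.157×10^13 / 3.55×10^14 = 0.0326 m.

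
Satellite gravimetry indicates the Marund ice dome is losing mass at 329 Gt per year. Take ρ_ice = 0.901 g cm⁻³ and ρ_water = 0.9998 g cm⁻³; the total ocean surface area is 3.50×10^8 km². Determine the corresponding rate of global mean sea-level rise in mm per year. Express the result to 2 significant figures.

≈ 0.94 mm/yr

ρ_w = 0.9998 g cm⁻³ = 999.8 kg m⁻³. Annual water volume added = 329 Gt / ρ_w = 3.290×10^14 kg / 999.8 kg m⁻³ = 3.291×10^11 m³.
Δh per year = 3.291×10^11 / 3.50×10^14 = 9.40×10^-4 m = 0.94 mm.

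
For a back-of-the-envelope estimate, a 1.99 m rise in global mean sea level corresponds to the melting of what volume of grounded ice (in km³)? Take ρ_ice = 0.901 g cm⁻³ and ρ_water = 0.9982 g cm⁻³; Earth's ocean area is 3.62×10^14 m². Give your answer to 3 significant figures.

≈ 7.98×10^5 km³

Required water volume = Δh × A = 1.99 m × 3.62×10^14 m² = 7.204×10^14 m³ = 7.204×10^5 km³.
Ice volume = water volume × ρ_w/ρ_ice = 7.204×10^5 × 998.2/901 = 7.98×10^5 km³.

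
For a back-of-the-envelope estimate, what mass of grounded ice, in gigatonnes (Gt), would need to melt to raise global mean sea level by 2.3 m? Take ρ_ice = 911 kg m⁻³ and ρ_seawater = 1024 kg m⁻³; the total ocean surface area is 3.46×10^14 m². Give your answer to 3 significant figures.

≈ 8.15×10^5 Gt

Required water volume = Δh × A = 2.3 m × 3.46×10^14 m² = 7.958×10^14 m³.
ρ_w = 1024 kg m⁻³, so the mass of water = 7.958×10^14 m³ × 1024 kg m⁻³ = 8.149×10^17 kg = 8.15×10^5 Gt (and the same mass of ice, by conservation).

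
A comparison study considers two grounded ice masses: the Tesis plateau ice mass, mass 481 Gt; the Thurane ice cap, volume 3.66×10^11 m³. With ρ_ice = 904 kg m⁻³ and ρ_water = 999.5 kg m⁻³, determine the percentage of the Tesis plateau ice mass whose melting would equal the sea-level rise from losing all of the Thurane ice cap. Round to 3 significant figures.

≈ 68.8 %

Equal sea-level rise means equal mass of meltwater, i.e. equal mass of ice lost.
Ice mass of Thurane: 3.309×10^14 kg; ice mass of Tesis: 4.810×10^14 kg.
Fraction required = 3.309×10^14 / 4.810×10^14 = 0.688 → 68.8 %.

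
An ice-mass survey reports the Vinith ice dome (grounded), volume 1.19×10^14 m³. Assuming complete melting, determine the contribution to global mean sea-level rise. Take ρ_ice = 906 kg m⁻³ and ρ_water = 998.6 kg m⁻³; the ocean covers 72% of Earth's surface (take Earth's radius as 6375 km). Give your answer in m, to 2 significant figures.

≈ 0.29 m

Vinith: 1.19×10^14 m³ × (906/998.6) = 1.080×10^14 m³ of water.
Spread over 3.68×10^14 m² of ocean, Δh = 1.080×10^14 / 3.68×10^14 = 0.294 m.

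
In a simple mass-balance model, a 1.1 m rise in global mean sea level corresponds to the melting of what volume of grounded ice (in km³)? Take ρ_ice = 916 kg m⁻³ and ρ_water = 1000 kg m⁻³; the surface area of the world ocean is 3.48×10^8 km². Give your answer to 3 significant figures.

≈ 4.18×10^5 km³

Required water volume = Δh × A = 1.1 m × 3.48×10^14 m² = 3.828×10^14 m³ = 3.828×10^5 km³.
Ice volume = water volume × ρ_w/ρ_ice = 3.828×10^5 × 1000/916 = 4.18×10^5 km³.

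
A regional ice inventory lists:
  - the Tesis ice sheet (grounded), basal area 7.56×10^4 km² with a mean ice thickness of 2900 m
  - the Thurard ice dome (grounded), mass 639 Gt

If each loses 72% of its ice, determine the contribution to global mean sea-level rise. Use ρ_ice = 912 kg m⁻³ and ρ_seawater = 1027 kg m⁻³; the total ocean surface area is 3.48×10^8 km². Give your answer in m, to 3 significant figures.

≈ 0.404 m

Tesis: ice volume = 7.56×10^4 km² × 2900 m = 2.192×10^5 km³; 0.72 × 2.192×10^5 × (912/1027) = 1.402×10^5 km³ of water.
Thurard: 0.72 × 639 Gt = 4.601×10^14 kg; dividing by ρ_w = 1027 kg m⁻³ gives 4.480×10^11 m³ of water.
Total added water ≈ 1.406×10^14 m³ over 3.48×10^14 m² → Δh = 0.404 m.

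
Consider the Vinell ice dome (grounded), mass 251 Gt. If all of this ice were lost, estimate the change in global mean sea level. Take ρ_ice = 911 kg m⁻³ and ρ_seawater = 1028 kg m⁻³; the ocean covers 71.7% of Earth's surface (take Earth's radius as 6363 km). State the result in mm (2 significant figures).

Vinell: 251 Gt = 2.510×10^14 kg; dividing by ρ_w = 1028 kg m⁻³ gives 2.442×10^11 m³ of water.
Spread over 3.65×10^14 m² of ocean, Δh = 2.442×10^11 / 3.65×10^14 = 6.69×10^-4 m = 0.67 mm.

≈ 0.67 mm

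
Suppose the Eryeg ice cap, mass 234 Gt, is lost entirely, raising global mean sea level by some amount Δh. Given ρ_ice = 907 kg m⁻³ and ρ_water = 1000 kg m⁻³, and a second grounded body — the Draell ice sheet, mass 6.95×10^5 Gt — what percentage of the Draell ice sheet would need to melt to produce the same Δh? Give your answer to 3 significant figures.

Equal sea-level rise means equal mass of meltwater, i.e. equal mass of ice lost.
Ice mass of Eryeg: 2.340×10^14 kg; ice mass of Draell: 6.950×10^17 kg.
Fraction required = 2.340×10^14 / 6.950×10^17 = 3.37×10^-4 → 0.0337 %.

≈ 0.0337 %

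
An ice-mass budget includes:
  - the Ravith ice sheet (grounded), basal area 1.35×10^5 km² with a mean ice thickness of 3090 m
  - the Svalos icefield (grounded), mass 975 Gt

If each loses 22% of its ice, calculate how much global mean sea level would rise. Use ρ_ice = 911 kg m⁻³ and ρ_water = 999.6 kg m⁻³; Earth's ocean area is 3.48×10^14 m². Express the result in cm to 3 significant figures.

Ravith: ice volume = 1.35×10^5 km² × 3090 m = 4.172×10^5 km³; 0.22 × 4.172×10^5 × (911/999.6) = 8.364×10^4 km³ of water.
Svalos: 0.22 × 975 Gt = 2.145×10^14 kg; dividing by ρ_w = 999.6 kg m⁻³ gives 2.146×10^11 m³ of water.
Total added water ≈ 8.385×10^13 m³ over 3.48×10^14 m² → Δh = 0.241 m = 24.1 cm.

≈ 24.1 cm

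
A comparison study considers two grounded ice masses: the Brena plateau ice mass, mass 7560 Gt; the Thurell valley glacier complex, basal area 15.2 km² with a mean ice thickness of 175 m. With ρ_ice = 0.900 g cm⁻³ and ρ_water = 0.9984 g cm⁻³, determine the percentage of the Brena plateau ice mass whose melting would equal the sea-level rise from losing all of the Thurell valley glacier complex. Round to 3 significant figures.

≈ 0.0317 %

Equal sea-level rise means equal mass of meltwater, i.e. equal mass of ice lost.
Ice mass of Thurell: 2.394×10^12 kg; ice mass of Brena: 7.560×10^15 kg.
Fraction required = 2.394×10^12 / 7.560×10^15 = 3.17×10^-4 → 0.0317 %.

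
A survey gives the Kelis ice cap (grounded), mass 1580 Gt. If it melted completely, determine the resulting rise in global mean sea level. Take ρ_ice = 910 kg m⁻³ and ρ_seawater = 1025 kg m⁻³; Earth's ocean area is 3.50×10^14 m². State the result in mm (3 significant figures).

Kelis: 1580 Gt = 1.580×10^15 kg; dividing by ρ_w = 1025 kg m⁻³ gives 1.541×10^12 m³ of water.
Spread over 3.50×10^14 m² of ocean, Δh = 1.541×10^12 / 3.50×10^14 = 4.40×10^-3 m = 4.40 mm.

≈ 4.40 mm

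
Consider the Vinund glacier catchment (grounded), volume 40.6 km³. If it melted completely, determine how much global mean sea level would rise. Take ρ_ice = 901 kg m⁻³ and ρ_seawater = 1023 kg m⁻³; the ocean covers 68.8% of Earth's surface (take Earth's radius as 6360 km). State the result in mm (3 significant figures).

Vinund: 40.6 km³ × (901/1023) = 35.76 km³ of water.
Spread over 3.50×10^14 m² of ocean, Δh = 3.576×10^10 / 3.50×10^14 = 1.02×10^-4 m = 0.102 mm.

≈ 0.102 mm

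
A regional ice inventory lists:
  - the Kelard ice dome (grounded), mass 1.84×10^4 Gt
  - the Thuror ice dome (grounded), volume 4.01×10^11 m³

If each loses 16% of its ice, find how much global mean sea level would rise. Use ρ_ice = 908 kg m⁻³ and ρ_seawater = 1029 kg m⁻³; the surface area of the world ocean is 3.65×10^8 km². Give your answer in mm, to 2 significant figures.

≈ 8.0 mm

Kelard: 0.16 × 1.84×10^4 Gt = 2.944×10^15 kg; dividing by ρ_w = 1029 kg m⁻³ gives 2.861×10^12 m³ of water.
Thuror: 0.16 × 4.01×10^11 m³ × (908/1029) = 5.662×10^10 m³ of water.
Total added water ≈ 2.918×10^12 m³ over 3.65×10^14 m² → Δh = 7.99×10^-3 m = 8.0 mm.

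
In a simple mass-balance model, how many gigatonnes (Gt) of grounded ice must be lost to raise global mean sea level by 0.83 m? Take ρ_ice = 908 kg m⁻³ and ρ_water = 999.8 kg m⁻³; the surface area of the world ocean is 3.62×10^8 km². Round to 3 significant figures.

Required water volume = Δh × A = 0.83 m × 3.62×10^14 m² = 3.005×10^14 m³.
ρ_w = 999.8 kg m⁻³, so the mass of water = 3.005×10^14 m³ × 999.8 kg m⁻³ = 3.004×10^17 kg = 3.00×10^5 Gt (and the same mass of ice, by conservation).

≈ 3.00×10^5 Gt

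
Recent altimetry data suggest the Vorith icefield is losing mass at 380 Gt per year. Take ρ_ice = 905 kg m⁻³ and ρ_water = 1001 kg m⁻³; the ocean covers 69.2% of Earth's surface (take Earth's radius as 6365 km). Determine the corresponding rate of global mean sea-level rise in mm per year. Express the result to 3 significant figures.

ρ_w = 1001 kg m⁻³. Annual water volume added = 380 Gt / ρ_w = 3.800×10^14 kg / 1001 kg m⁻³ = 3.796×10^11 m³.
Δh per year = 3.796×10^11 / 3.52×10^14 = 1.08×10^-3 m = 1.08 mm.

≈ 1.08 mm/yr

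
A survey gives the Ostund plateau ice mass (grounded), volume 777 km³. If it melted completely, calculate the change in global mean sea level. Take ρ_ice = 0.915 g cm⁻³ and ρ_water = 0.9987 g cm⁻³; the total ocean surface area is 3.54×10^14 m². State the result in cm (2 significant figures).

≈ 0.20 cm

Ostund: 777 km³ × (915/998.7) = 711.9 km³ of water.
Spread over 3.54×10^14 m² of ocean, Δh = 7.119×10^11 / 3.54×10^14 = 2.01×10^-3 m = 0.20 cm.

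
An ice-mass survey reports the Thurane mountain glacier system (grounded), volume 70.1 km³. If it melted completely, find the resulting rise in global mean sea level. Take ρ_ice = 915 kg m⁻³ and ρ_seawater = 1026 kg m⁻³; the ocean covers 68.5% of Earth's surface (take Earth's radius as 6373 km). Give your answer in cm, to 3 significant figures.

≈ 0.0179 cm

Thurane: 70.1 km³ × (915/1026) = 62.52 km³ of water.
Spread over 3.50×10^14 m² of ocean, Δh = 6.252×10^10 / 3.50×10^14 = 1.79×10^-4 m = 0.0179 cm.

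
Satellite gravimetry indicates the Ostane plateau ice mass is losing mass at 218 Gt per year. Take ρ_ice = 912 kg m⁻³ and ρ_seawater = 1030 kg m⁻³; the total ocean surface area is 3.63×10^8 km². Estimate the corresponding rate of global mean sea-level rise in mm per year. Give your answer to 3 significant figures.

≈ 0.583 mm/yr

ρ_w = 1030 kg m⁻³. Annual water volume added = 218 Gt / ρ_w = 2.180×10^14 kg / 1030 kg m⁻³ = 2.117×10^11 m³.
Δh per year = 2.117×10^11 / 3.63×10^14 = 5.83×10^-4 m = 0.583 mm.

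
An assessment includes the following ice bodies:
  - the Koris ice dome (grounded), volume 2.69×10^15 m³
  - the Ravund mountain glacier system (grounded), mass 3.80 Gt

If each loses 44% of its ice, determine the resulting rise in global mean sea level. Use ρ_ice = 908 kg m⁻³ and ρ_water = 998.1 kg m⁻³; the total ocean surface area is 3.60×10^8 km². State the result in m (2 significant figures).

Koris: 0.44 × 2.69×10^15 m³ × (908/998.1) = 1.077×10^15 m³ of water.
Ravund: 0.44 × 3.80 Gt = 1.672×10^12 kg; dividing by ρ_w = 998.1 kg m⁻³ gives 1.675×10^9 m³ of water.
Total added water ≈ 1.077×10^15 m³ over 3.60×10^14 m² → Δh = 2.99 m.

≈ 3.0 m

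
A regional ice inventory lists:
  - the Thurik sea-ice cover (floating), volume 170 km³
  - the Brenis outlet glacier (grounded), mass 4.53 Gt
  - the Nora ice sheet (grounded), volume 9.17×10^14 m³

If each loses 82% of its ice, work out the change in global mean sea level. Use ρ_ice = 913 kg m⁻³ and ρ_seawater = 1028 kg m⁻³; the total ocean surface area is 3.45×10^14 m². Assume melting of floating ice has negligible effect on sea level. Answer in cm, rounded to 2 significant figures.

≈ 190 cm

The Thurik sea-ice cover is floating and already displaces its own weight of water, so its melt adds essentially nothing to sea level.
Brenis: 0.82 × 4.53 Gt = 3.715×10^12 kg; dividing by ρ_w = 1028 kg m⁻³ gives 3.613×10^9 m³ of water.
Nora: 0.82 × 9.17×10^14 m³ × (913/1028) = 6.678×10^14 m³ of water.
Total added water ≈ 6.678×10^14 m³ over 3.45×10^14 m² → Δh = 1.94 m = 190 cm.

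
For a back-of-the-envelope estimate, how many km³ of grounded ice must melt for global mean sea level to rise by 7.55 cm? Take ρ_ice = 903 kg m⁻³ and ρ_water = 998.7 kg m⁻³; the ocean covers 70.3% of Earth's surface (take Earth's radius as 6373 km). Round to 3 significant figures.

Required water volume = Δh × A = 0.0755 m × 3.59×10^14 m² = 2.709×10^13 m³ = 2.709×10^4 km³.
Ice volume = water volume × ρ_w/ρ_ice = 2.709×10^4 × 998.7/903 = 3.00×10^4 km³.

≈ 3.00×10^4 km³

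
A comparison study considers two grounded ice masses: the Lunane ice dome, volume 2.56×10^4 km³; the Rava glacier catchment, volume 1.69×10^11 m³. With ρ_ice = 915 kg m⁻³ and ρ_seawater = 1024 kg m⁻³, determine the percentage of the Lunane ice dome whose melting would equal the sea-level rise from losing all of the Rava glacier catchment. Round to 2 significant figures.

Equal sea-level rise means equal mass of meltwater, i.e. equal mass of ice lost.
Ice mass of Rava: 1.546×10^14 kg; ice mass of Lunane: 2.342×10^16 kg.
Fraction required = 1.546×10^14 / 2.342×10^16 = 6.60×10^-3 → 0.66 %.

≈ 0.66 %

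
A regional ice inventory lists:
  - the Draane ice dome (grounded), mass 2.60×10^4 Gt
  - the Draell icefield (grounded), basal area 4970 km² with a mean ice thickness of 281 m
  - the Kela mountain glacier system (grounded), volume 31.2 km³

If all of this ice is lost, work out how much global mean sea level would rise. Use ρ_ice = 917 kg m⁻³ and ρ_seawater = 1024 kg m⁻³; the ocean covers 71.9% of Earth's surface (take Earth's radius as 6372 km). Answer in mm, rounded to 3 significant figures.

≈ 72.7 mm

Draane: 2.60×10^4 Gt = 2.600×10^16 kg; dividing by ρ_w = 1024 kg m⁻³ gives 2.539×10^13 m³ of water.
Draell: ice volume = 4970 km² × 281 m = 1397 km³; 1397 × (917/1024) = 1251 km³ of water.
Kela: 31.2 km³ × (917/1024) = 27.94 km³ of water.
Total added water ≈ 2.667×10^13 m³ over 3.67×10^14 m² → Δh = 0.0727 m = 72.7 mm.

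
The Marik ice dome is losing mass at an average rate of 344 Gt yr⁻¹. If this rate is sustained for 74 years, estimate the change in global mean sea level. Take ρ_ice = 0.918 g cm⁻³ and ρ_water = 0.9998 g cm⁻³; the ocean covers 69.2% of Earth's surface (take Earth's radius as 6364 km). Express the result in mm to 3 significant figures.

Total mass lost = 344 Gt/yr × 74 yr = 2.546×10^4 Gt = 2.546×10^16 kg.
ρ_w = 0.9998 g cm⁻³ = 999.8 kg m⁻³, so water volume = 2.546×10^16 / 999.8 = 2.546×10^13 m³.
Δh = 2.546×10^13 / 3.52×10^14 = 0.0723 m = 72.3 mm.

≈ 72.3 mm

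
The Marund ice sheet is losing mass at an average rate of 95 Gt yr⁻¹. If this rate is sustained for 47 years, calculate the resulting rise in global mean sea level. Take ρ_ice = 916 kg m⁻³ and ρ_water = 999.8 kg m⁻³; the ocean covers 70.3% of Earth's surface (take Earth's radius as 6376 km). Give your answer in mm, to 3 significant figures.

Total mass lost = 95 Gt/yr × 47 yr = 4465 Gt = 4.465×10^15 kg.
ρ_w = 999.8 kg m⁻³, so water volume = 4.465×10^15 / 999.8 = 4.466×10^12 m³.
Δh = 4.466×10^12 / 3.59×10^14 = 0.0124 m = 12.4 mm.

≈ 12.4 mm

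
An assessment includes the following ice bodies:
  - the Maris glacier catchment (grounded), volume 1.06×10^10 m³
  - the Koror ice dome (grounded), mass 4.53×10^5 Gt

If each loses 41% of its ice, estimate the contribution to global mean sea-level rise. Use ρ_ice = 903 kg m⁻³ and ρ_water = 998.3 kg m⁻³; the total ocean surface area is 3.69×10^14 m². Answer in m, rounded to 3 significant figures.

≈ 0.504 m

Maris: 0.41 × 1.06×10^10 m³ × (903/998.3) = 3.931×10^9 m³ of water.
Koror: 0.41 × 4.53×10^5 Gt = 1.857×10^17 kg; dividing by ρ_w = 998.3 kg m⁻³ gives 1.860×10^14 m³ of water.
Total added water ≈ 1.861×10^14 m³ over 3.69×10^14 m² → Δh = 0.504 m.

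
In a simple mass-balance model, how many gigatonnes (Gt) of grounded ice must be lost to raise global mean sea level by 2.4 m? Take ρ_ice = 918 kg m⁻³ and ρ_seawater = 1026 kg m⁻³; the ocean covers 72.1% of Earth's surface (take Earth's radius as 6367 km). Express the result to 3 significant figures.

Required water volume = Δh × A = 2.4 m × 3.67×10^14 m² = 8.815×10^14 m³.
ρ_w = 1026 kg m⁻³, so the mass of water = 8.815×10^14 m³ × 1026 kg m⁻³ = 9.044×10^17 kg = 9.04×10^5 Gt (and the same mass of ice, by conservation).

≈ 9.04×10^5 Gt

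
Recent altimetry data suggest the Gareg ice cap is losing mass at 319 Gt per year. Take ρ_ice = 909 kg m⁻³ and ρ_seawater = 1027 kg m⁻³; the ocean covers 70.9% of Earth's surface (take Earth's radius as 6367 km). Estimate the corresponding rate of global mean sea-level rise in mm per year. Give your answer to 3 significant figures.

≈ 0.860 mm/yr

ρ_w = 1027 kg m⁻³. Annual water volume added = 319 Gt / ρ_w = 3.190×10^14 kg / 1027 kg m⁻³ = 3.106×10^11 m³.
Δh per year = 3.106×10^11 / 3.61×10^14 = 8.60×10^-4 m = 0.860 mm.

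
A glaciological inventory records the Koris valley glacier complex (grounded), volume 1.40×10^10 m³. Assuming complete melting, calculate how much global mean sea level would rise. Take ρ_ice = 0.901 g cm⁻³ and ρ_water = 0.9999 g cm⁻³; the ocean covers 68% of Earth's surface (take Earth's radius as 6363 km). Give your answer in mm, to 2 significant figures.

Koris: 1.40×10^10 m³ × (901/999.9) = 1.262×10^10 m³ of water.
Spread over 3.46×10^14 m² of ocean, Δh = 1.262×10^10 / 3.46×10^14 = 3.65×10^-5 m = 0.036 mm.

≈ 0.036 mm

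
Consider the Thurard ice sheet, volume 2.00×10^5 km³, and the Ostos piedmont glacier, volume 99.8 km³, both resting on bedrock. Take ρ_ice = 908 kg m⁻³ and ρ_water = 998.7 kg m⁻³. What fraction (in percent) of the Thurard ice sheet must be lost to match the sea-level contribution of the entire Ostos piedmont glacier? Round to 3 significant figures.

≈ 0.0499 %

Equal sea-level rise means equal mass of meltwater, i.e. equal mass of ice lost.
Ice mass of Ostos: 9.062×10^13 kg; ice mass of Thurard: 1.816×10^17 kg.
Fraction required = 9.062×10^13 / 1.816×10^17 = 4.99×10^-4 → 0.0499 %.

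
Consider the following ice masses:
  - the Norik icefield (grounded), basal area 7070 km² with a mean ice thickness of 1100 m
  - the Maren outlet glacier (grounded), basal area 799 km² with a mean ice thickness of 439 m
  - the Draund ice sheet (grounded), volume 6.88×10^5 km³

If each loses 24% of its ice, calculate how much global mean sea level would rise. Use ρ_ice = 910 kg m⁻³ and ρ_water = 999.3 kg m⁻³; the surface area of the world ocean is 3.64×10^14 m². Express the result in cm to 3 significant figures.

≈ 41.8 cm

Norik: ice volume = 7070 km² × 1100 m = 7777 km³; 0.24 × 7777 × (910/999.3) = 1700 km³ of water.
Maren: ice volume = 799 km² × 439 m = 350.8 km³; 0.24 × 350.8 × (910/999.3) = 76.66 km³ of water.
Draund: 0.24 × 6.88×10^5 km³ × (910/999.3) = 1.504×10^5 km³ of water.
Total added water ≈ 1.521×10^14 m³ over 3.64×10^14 m² → Δh = 0.418 m = 41.8 cm.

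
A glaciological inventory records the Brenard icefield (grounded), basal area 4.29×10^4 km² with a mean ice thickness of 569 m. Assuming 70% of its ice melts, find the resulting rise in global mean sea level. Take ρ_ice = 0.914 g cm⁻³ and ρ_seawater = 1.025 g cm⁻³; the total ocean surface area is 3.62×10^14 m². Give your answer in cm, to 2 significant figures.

Brenard: ice volume = 4.29×10^4 km² × 569 m = 2.441×10^4 km³; 0.7 × 2.441×10^4 × (914/1025) = 1.524×10^4 km³ of water.
Spread over 3.62×10^14 m² of ocean, Δh = 1.524×10^13 / 3.62×10^14 = 0.0421 m = 4.2 cm.

≈ 4.2 cm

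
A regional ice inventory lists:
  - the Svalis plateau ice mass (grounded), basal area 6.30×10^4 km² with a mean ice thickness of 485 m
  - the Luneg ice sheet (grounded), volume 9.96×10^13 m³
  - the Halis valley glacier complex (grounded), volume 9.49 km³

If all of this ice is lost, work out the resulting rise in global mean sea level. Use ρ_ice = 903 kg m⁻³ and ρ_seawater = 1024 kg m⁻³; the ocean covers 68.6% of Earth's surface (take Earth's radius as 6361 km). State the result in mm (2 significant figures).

Svalis: ice volume = 6.30×10^4 km² × 485 m = 3.056×10^4 km³; 3.056×10^4 × (903/1024) = 2.694×10^4 km³ of water.
Luneg: 9.96×10^13 m³ × (903/1024) = 8.783×10^13 m³ of water.
Halis: 9.49 km³ × (903/1024) = 8.369 km³ of water.
Total added water ≈ 1.148×10^14 m³ over 3.49×10^14 m² → Δh = 0.329 m = 330 mm.

≈ 330 mm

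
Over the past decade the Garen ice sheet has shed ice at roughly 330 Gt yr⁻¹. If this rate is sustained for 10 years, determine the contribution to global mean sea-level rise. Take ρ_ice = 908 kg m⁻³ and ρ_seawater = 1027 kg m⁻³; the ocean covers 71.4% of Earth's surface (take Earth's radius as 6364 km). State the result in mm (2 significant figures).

Total mass lost = 330 Gt/yr × 10 yr = 3300 Gt = 3.300×10^15 kg.
ρ_w = 1027 kg m⁻³, so water volume = 3.300×10^15 / 1027 = 3.213×10^12 m³.
Δh = 3.213×10^12 / 3.63×10^14 = 8.84×10^-3 m = 8.8 mm.

≈ 8.8 mm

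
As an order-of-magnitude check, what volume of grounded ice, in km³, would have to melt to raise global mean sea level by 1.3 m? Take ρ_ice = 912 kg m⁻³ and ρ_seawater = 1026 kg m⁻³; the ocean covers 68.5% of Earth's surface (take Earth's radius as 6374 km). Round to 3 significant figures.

≈ 5.11×10^5 km³

Required water volume = Δh × A = 1.3 m × 3.50×10^14 m² = 4.546×10^14 m³ = 4.546×10^5 km³.
Ice volume = water volume × ρ_w/ρ_ice = 4.546×10^5 × 1026/912 = 5.11×10^5 km³.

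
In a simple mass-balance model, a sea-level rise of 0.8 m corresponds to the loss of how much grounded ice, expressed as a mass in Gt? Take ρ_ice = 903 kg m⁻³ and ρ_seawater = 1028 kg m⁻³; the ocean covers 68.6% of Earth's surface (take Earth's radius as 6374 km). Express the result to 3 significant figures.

≈ 2.88×10^5 Gt

Required water volume = Δh × A = 0.8 m × 3.50×10^14 m² = 2.802×10^14 m³.
ρ_w = 1028 kg m⁻³, so the mass of water = 2.802×10^14 m³ × 1028 kg m⁻³ = 2.880×10^17 kg = 2.88×10^5 Gt (and the same mass of ice, by conservation).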